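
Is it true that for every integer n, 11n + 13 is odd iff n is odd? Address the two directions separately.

Neither direction holds.

(⟹) This fails: n = 6 gives 11n + 13 = 79, which is odd, but 6 is even, not odd.

(⟸) This also fails: n = 1 is odd, but 11n + 13 = 24 is even, not odd.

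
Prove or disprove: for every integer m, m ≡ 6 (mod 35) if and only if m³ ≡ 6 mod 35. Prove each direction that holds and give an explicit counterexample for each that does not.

Only the forward direction holds.

[⇒] Suppose m ≡ 6 (mod 35). Write m = 35j + 6. Then (35j + 6)³ = 42875j³ + 22050j² + 3780j + 216 = 35(1225j³ + 630j² + 108j + 6) + 6, so m³ ≡ 6 (mod 35).

[⇐] This fails: take m = 26. Then 26³ = 17576 ≡ 6 (mod 35), yet 26 ≡ 26 (mod 35), not 6.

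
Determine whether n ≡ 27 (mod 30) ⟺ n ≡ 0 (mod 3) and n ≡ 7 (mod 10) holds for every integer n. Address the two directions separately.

Forward direction. Suppose n ≡ 27 (mod 30); write n = 30j + 27. Since 3 ∣ 30, reducing mod 3 gives n ≡ 27 ≡ 0 (mod 3); since 10 ∣ 30, reducing mod 10 gives n ≡ 27 ≡ 7 (mod 10).

Converse. If n ≡ 0 (mod 3) and n ≡ 7 (mod 10), then by the Chinese remainder theorem n ≡ 27 (mod 30). This is exactly n ≡ 27 (mod 30).

The biconditional holds.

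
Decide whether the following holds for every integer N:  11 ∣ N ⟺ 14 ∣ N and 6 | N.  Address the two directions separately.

(⟹) This fails: take N = 11. Certainly 11 ∣ 11, but 14 ∤ 11.

(⟸) This fails: take N = 42. Both 14 ∣ 42 and 6 ∣ 42, yet 42 is not a multiple of 11 (since 42 = 3·11 + 9), so 11 ∤ 42.

(⇒) fails and (⇐) fails.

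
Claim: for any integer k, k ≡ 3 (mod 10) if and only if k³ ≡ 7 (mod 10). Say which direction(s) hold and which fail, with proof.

Forward direction. Suppose k ≡ 3 (mod 10). Write k = 10j + 3. Then (10j + 3)³ = 1000j³ + 900j² + 270j + 27 = 10(100j³ + 90j² + 27j + 2) + 7, so k³ ≡ 7 (mod 10).

Converse. Suppose k³ ≡ 7 (mod 10). The only residue r in {0, …, 9} with r³ ≡ 7 (mod 10) is r = 3, so k ≡ 3 (mod 10).

Both implications hold.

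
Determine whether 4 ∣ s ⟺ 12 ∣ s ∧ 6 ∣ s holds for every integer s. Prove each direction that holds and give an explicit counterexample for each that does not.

The forward direction fails; the converse holds.

Forward direction. This fails: take s = 4. Certainly 4 ∣ 4, but 12 ∤ 4.

Converse. Suppose 12 ∣ s and 6 ∣ s. Any common multiple of 12 and 6 is a multiple of their lcm; here lcm(12, 6) = 12·6/gcd(12, 6) = 72/6 = 12, so 12 ∣ s. Since 4 ∣ 12, it follows that 4 ∣ s.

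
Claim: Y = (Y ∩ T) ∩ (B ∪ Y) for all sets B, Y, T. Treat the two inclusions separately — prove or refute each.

Forward inclusion. This inclusion fails. Take B = ∅, Y = {1}, T = ∅; then 1 ∈ Y but 1 ∉ (Y ∩ T) ∩ (B ∪ Y).

Reverse inclusion. Let x ∈ (Y ∩ T) ∩ (B ∪ Y). Then either x ∈ Y ∩ T and x ∉ B; or x ∈ B ∩ Y ∩ T. In each case x ∈ Y, so (Y ∩ T) ∩ (B ∪ Y) ⊆ Y.

The sets are not equal: only the reverse inclusion holds.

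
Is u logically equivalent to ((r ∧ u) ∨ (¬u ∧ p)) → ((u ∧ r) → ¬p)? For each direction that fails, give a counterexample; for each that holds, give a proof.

(→) This fails. Under p = T, u = T, r = T, the left side is true but the right side is false.

(←) This fails. Under p = F, u = F, r = F, the left side is false but the right side is true.

Neither direction holds.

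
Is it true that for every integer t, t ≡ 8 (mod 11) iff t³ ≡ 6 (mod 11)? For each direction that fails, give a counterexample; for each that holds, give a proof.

(⇒) Suppose t ≡ 8 (mod 11). Write t = 11j + 8. Then (11j + 8)³ = 1331j³ + 2904j² + 2112j + 512 = 11(121j³ + 264j² + 192j + 46) + 6, so t³ ≡ 6 (mod 11).

(⇐) Conversely, suppose t³ ≡ 6 (mod 11). The only residue r in {0, …, 10} with r³ ≡ 6 (mod 11) is r = 8, so t ≡ 8 (mod 11).

The biconditional holds.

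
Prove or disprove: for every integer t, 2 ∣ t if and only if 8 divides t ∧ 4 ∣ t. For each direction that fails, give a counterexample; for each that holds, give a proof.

Only the reverse direction holds.

(⇒) This fails: take t = 2. Certainly 2 ∣ 2, but 8 ∤ 2.

(⇐) Suppose 8 ∣ t and 4 ∣ t. Any common multiple of 8 and 4 is a multiple of their lcm; here lcm(8, 4) = 8·4/gcd(8, 4) = 32/4 = 8, so 8 ∣ t. Since 2 ∣ 8, it follows that 2 ∣ t.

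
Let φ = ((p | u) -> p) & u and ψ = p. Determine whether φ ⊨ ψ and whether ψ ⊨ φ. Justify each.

(⇒) Assume the antecedent. If u is true, the antecedent forces (u = T, p = T), and p holds there. If u is false, the antecedent cannot hold. Either way p holds.

(⇐) This fails. Under u = F, p = T, the left side is false but the right side is true.

Only the forward implication holds.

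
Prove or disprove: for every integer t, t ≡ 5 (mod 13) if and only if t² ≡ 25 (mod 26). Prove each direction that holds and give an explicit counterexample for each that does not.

(⇒) fails and (⇐) fails.

[⇒] This fails: take t = 18. Then 18 ≡ 5 (mod 13), but 18² = 324 ≡ 12 (mod 26), not 25.

[⇐] This fails: take t = 21. Then 21² = 441 ≡ 25 (mod 26), yet 21 ≡ 8 (mod 13), not 5.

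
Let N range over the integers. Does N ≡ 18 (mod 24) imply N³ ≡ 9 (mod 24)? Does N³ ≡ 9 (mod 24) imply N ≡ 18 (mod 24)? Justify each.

(→) This fails: take N = 18. Then 18 ≡ 18 (mod 24), but 18³ = 5832 ≡ 0 (mod 24), not 9.

(←) This fails: take N = 9. Then 9³ = 729 ≡ 9 (mod 24), yet 9 ≡ 9 (mod 24), not 18.

Both directions fail.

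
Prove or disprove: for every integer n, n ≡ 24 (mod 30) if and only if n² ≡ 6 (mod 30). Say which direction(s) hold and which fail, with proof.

[⇐] This fails: take n = 6. Then 6² = 36 ≡ 6 (mod 30), yet 6 ≡ 6 (mod 30), not 24.

[⇒] Suppose n ≡ 24 (mod 30). Write n = 30j + 24. Then (30j + 24)² = 900j² + 1440j + 576 = 30(30j² + 48j + 19) + 6, so n² ≡ 6 (mod 30).

Not equivalent: only (⇒) holds.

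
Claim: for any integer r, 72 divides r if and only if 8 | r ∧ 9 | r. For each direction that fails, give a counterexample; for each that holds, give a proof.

The biconditional holds.

(→) If 72 ∣ r, write r = 72q. Since 72 = 9·8, r = 8·(9q), so 8 ∣ r; and since 72 = 8·9, r = 9·(8q), so 9 ∣ r.

(←) Suppose 8 ∣ r and 9 ∣ r. Any common multiple of 8 and 9 is a multiple of their lcm; here gcd(8, 9) = 1, so lcm(8, 9) = 8·9 = 72, so 72 ∣ r.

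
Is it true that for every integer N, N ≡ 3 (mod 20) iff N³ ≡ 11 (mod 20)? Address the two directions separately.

Neither implication holds.

(→) This fails: take N = 3. Then 3 ≡ 3 (mod 20), but 3³ = 27 ≡ 7 (mod 20), not 11.

(←) This fails: take N = 11. Then 11³ = 1331 ≡ 11 (mod 20), yet 11 ≡ 11 (mod 20), not 3.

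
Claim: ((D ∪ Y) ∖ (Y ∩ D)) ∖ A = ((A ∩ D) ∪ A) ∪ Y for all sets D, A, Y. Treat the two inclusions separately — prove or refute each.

Neither inclusion holds.

(⟹) This inclusion fails. Take D = {1}, A = ∅, Y = ∅; then 1 ∈ ((D ∪ Y) ∖ (Y ∩ D)) ∖ A but 1 ∉ ((A ∩ D) ∪ A) ∪ Y.

(⟸) This inclusion fails. Take D = ∅, A = {1}, Y = ∅; then 1 ∈ ((A ∩ D) ∪ A) ∪ Y but 1 ∉ ((D ∪ Y) ∖ (Y ∩ D)) ∖ A.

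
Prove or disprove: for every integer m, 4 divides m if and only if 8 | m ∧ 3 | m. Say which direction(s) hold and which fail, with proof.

[⇒] This fails: take m = 4. Certainly 4 ∣ 4, but 8 ∤ 4.

[⇐] Suppose 8 ∣ m and 3 ∣ m. Any common multiple of 8 and 3 is a multiple of their lcm; here gcd(8, 3) = 1, so lcm(8, 3) = 8·3 = 24, so 24 ∣ m. Since 4 ∣ 24, it follows that 4 ∣ m.

(⇒) fails; (⇐) holds.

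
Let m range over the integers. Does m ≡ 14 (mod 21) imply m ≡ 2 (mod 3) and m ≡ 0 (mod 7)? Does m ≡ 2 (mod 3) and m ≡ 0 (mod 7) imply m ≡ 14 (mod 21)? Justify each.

(→) Suppose m ≡ 14 (mod 21); write m = 21j + 14. Since 3 ∣ 21, reducing mod 3 gives m ≡ 14 ≡ 2 (mod 3); since 7 ∣ 21, reducing mod 7 gives m ≡ 14 ≡ 0 (mod 7).

(←) Conversely, if m ≡ 2 (mod 3) and m ≡ 0 (mod 7), then by the Chinese remainder theorem m ≡ 14 (mod 21). This is exactly m ≡ 14 (mod 21).

Equivalent; both directions hold.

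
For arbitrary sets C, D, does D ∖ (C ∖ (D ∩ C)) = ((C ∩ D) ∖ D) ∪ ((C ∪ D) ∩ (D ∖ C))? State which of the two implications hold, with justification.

(⊆) This inclusion fails. Take C = {1}, D = {1}; then 1 ∈ D ∖ (C ∖ (D ∩ C)) but 1 ∉ ((C ∩ D) ∖ D) ∪ ((C ∪ D) ∩ (D ∖ C)).

(⊇) Let x ∈ ((C ∩ D) ∖ D) ∪ ((C ∪ D) ∩ (D ∖ C)). Then x ∈ D and x ∉ C, from which x ∈ D ∖ (C ∖ (D ∩ C)).

(⊆) fails; (⊇) holds.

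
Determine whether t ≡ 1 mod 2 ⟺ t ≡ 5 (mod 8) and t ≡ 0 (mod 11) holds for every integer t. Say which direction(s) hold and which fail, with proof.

(⟹) This fails: t = 1 gives 1 ≡ 1 (mod 2) but 1 ≡ 1 (mod 8), so the conjunction on the right does not hold.

(⟸) Conversely, if t ≡ 5 (mod 8) and t ≡ 0 (mod 11), then by the Chinese remainder theorem t ≡ 77 (mod 88). Since 77 ≡ 1 (mod 2) and 2 ∣ 88, we get t ≡ 1 (mod 2).

Not equivalent: only (⇐) holds.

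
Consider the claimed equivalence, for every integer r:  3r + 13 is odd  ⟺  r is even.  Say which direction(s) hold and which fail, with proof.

Converse. Suppose r is even; write r = 2j. Then 3r + 13 = 3·(2j) + 13 = 2·3j + 13, which is odd.

Forward direction. Suppose 3r + 13 is odd. Since 3 is odd, 3r and r have the same parity, so 3r + 13 ≡ r + 13 (mod 2). As 13 is odd, 3r + 13 is odd exactly when r is even. Thus r is even.

Equivalent; both directions hold.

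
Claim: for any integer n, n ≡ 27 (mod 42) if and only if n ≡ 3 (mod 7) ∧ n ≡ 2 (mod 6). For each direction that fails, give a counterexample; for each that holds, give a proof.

Forward direction. This fails: n = 27 gives 27 ≡ 27 (mod 42) but 27 ≡ 6 (mod 7), so the conjunction on the right does not hold.

Converse. This fails: n = 38 satisfies both congruences on the right (38 ≡ 3 mod 7 and 38 ≡ 2 mod 6) yet 38 ≡ 38 (mod 42), not 27.

Both directions fail.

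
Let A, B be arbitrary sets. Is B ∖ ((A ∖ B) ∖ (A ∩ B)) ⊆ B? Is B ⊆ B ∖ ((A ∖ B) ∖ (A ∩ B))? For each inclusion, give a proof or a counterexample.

(⟹) Let x ∈ B ∖ ((A ∖ B) ∖ (A ∩ B)). Then either x ∈ B and x ∉ A; or x ∈ A ∩ B. In each case x ∈ B, so B ∖ ((A ∖ B) ∖ (A ∩ B)) ⊆ B.

(⟸) Let x ∈ B. Then either x ∈ B and x ∉ A; or x ∈ A ∩ B. In each case x ∈ B ∖ ((A ∖ B) ∖ (A ∩ B)), so B ⊆ B ∖ ((A ∖ B) ∖ (A ∩ B)).

Both inclusions hold; the sets are equal.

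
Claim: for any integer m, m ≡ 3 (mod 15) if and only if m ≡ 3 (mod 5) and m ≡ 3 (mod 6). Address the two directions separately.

The forward direction fails; the converse holds.

(⟹) This fails: m = 18 gives 18 ≡ 3 (mod 15) but 18 ≡ 0 (mod 6), so the conjunction on the right does not hold.

(⟸) Conversely, if m ≡ 3 (mod 5) and m ≡ 3 (mod 6), then by the Chinese remainder theorem m ≡ 3 (mod 30). Since 3 ≡ 3 (mod 15) and 15 ∣ 30, we get m ≡ 3 (mod 15).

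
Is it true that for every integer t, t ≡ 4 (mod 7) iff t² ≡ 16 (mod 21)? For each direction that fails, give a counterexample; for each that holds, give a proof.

(⟹) This fails: take t = 18. Then 18 ≡ 4 (mod 7), but 18² = 324 ≡ 9 (mod 21), not 16.

(⟸) This fails: take t = 10. Then 10² = 100 ≡ 16 (mod 21), yet 10 ≡ 3 (mod 7), not 4.

Both directions fail.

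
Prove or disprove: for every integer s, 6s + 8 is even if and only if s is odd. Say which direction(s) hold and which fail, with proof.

Only the converse holds.

[⇐] Suppose s is odd. Since 6 is even, 6s is even for every s, so 6s + 8 has the same parity as 8, which is even. Hence 6s + 8 is even.

[⇒] This fails: take s = 6. Then 6s + 8 = 44, which is even, yet s = 6 is even, not odd.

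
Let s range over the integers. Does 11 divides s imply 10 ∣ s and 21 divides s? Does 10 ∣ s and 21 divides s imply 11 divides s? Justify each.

Both directions fail.

(→) This fails: take s = 11. Certainly 11 ∣ 11, but 10 ∤ 11.

(←) This fails: take s = 210. Both 10 ∣ 210 and 21 ∣ 210, yet 210 is not a multiple of 11 (since 210 = 19·11 + 1), so 11 ∤ 210.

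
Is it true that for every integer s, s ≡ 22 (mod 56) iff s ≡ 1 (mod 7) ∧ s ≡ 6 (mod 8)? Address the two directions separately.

Both directions hold.

(→) Suppose s ≡ 22 (mod 56); write s = 56j + 22. Since 7 ∣ 56, reducing mod 7 gives s ≡ 22 ≡ 1 (mod 7); since 8 ∣ 56, reducing mod 8 gives s ≡ 22 ≡ 6 (mod 8).

(←) Conversely, if s ≡ 1 (mod 7) and s ≡ 6 (mod 8), then by the Chinese remainder theorem s ≡ 22 (mod 56). This is exactly s ≡ 22 (mod 56).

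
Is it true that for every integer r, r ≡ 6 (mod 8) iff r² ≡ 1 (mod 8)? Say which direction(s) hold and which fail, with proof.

(⟹) This fails: take r = 6. Then 6 ≡ 6 (mod 8), but 6² = 36 ≡ 4 (mod 8), not 1.

(⟸) This fails: take r = 1. Then 1² = 1 ≡ 1 (mod 8), yet 1 ≡ 1 (mod 8), not 6.

Neither implication holds.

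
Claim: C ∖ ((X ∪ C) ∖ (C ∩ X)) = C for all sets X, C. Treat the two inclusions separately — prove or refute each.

(⟹) Let x ∈ C ∖ ((X ∪ C) ∖ (C ∩ X)). Then x ∈ X ∩ C, from which x ∈ C.

(⟸) This inclusion fails. Take X = ∅, C = {1}; then 1 ∈ C but 1 ∉ C ∖ ((X ∪ C) ∖ (C ∩ X)).

The sets are not equal: only the forward inclusion holds.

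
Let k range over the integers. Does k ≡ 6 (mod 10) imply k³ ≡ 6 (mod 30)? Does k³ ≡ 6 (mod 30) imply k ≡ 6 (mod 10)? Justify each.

The forward direction fails; the converse holds.

Forward direction. This fails: take k = 16. Then 16 ≡ 6 (mod 10), but 16³ = 4096 ≡ 16 (mod 30), not 6.

Converse. The residues r modulo 30 with r³ ≡ 6 (mod 30) are exactly {6}, and each is ≡ 6 (mod 10).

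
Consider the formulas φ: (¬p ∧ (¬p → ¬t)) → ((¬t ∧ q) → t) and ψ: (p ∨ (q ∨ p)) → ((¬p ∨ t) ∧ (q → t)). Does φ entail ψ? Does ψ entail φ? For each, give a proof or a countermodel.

[⇐] Assume the antecedent. If t is true, the consequent reduces to true regardless of the other variables. If t is false, the antecedent forces (t = F, q = F, p = F), and the consequent holds there. Either way the consequent holds.

[⇒] This fails. Under t = F, q = F, p = T, the left side is true but the right side is false.

Not equivalent: only (⇐) holds.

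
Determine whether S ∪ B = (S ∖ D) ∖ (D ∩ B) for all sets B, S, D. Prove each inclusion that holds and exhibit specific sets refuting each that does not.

Only the reverse inclusion holds.

Forward inclusion. This inclusion fails. Take B = {1}, S = ∅, D = ∅; then 1 ∈ S ∪ B but 1 ∉ (S ∖ D) ∖ (D ∩ B).

Reverse inclusion. Let x ∈ (S ∖ D) ∖ (D ∩ B). Then either x ∈ S and x ∉ B, D; or x ∈ B ∩ S and x ∉ D. In each case x ∈ S ∪ B, so (S ∖ D) ∖ (D ∩ B) ⊆ S ∪ B.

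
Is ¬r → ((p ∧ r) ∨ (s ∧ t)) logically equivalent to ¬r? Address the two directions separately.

Neither direction holds.

[⇒] This fails. Under r = T, t = F, p = F, s = F, the left side is true but the right side is false.

[⇐] This fails. Under r = F, t = F, p = F, s = F, the left side is false but the right side is true.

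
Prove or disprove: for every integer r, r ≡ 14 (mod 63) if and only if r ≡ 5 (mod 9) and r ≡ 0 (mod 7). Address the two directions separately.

[⇐] If r ≡ 5 (mod 9) and r ≡ 0 (mod 7), then by the Chinese remainder theorem r ≡ 14 (mod 63). This is exactly r ≡ 14 (mod 63).

[⇒] Suppose r ≡ 14 (mod 63); write r = 63j + 14. Since 9 ∣ 63, reducing mod 9 gives r ≡ 14 ≡ 5 (mod 9); since 7 ∣ 63, reducing mod 7 gives r ≡ 14 ≡ 0 (mod 7).

Both directions hold; the statement is true.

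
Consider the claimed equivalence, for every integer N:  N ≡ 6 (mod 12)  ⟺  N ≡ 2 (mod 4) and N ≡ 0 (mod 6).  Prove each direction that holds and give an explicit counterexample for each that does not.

Both directions hold; the statement is true.

(⟹) Suppose N ≡ 6 (mod 12); write N = 12j + 6. Since 4 ∣ 12, reducing mod 4 gives N ≡ 6 ≡ 2 (mod 4); since 6 ∣ 12, reducing mod 6 gives N ≡ 6 ≡ 0 (mod 6).

(⟸) Conversely, if N ≡ 2 (mod 4) and N ≡ 0 (mod 6), then by the Chinese remainder theorem N ≡ 6 (mod 12). This is exactly N ≡ 6 (mod 12).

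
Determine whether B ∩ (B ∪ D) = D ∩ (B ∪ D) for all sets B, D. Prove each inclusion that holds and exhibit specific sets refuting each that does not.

Both inclusions fail.

(⊆) This inclusion fails. Take B = {1}, D = ∅; then 1 ∈ B ∩ (B ∪ D) but 1 ∉ D ∩ (B ∪ D).

(⊇) This inclusion fails. Take B = ∅, D = {1}; then 1 ∈ D ∩ (B ∪ D) but 1 ∉ B ∩ (B ∪ D).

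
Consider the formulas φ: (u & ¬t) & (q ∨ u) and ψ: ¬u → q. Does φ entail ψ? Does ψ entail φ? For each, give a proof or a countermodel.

The forward direction holds; the converse fails.

[⇒] Assume the antecedent. If t is true, the antecedent cannot hold. If t is false, the antecedent forces (t = F, q = F, u = T) or (t = F, q = T, u = T), and ¬u → q holds there. Either way ¬u → q holds.

[⇐] This fails. Under t = F, q = T, u = F, the left side is false but the right side is true.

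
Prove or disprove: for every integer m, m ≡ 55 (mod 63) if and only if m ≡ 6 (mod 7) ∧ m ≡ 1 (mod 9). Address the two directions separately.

(⇒) Suppose m ≡ 55 (mod 63); write m = 63j + 55. Since 7 ∣ 63, reducing mod 7 gives m ≡ 55 ≡ 6 (mod 7); since 9 ∣ 63, reducing mod 9 gives m ≡ 55 ≡ 1 (mod 9).

(⇐) Conversely, if m ≡ 6 (mod 7) and m ≡ 1 (mod 9), then by the Chinese remainder theorem m ≡ 55 (mod 63). This is exactly m ≡ 55 (mod 63).

The biconditional holds.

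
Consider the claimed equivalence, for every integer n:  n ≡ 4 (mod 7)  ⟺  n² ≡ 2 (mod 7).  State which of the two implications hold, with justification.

The forward direction holds; the converse fails.

(⇒) Suppose n ≡ 4 (mod 7). Write n = 7j + 4. Then (7j + 4)² = 49j² + 56j + 16 = 7(7j² + 8j + 2) + 2, so n² ≡ 2 (mod 7).

(⇐) This fails: take n = 3. Then 3² = 9 ≡ 2 (mod 7), yet 3 ≡ 3 (mod 7), not 4.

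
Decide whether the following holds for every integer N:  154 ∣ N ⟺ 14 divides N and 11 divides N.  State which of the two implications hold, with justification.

Converse. Suppose 14 ∣ N and 11 ∣ N. Any common multiple of 14 and 11 is a multiple of their lcm; here gcd(14, 11) = 1, so lcm(14, 11) = 14·11 = 154, so 154 ∣ N.

Forward direction. If 154 ∣ N, write N = 154q. Since 154 = 11·14, N = 14·(11q), so 14 ∣ N; and since 154 = 14·11, N = 11·(14q), so 11 ∣ N.

Both directions hold.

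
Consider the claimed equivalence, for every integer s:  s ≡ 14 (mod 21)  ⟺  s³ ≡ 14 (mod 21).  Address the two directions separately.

Both directions hold; the statement is true.

(⇒) Suppose s ≡ 14 (mod 21). Write s = 21j + 14. Then (21j + 14)³ = 9261j³ + 18522j² + 12348j + 2744 = 21(441j³ + 882j² + 588j + 130) + 14, so s³ ≡ 14 (mod 21).

(⇐) Conversely, suppose s³ ≡ 14 (mod 21). The only residue r in {0, …, 20} with r³ ≡ 14 (mod 21) is r = 14, so s ≡ 14 (mod 21).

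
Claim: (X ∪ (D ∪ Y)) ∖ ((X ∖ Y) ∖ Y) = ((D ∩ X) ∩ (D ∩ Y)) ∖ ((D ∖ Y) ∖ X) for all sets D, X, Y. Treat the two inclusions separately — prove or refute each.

Reverse inclusion. Let x ∈ ((D ∩ X) ∩ (D ∩ Y)) ∖ ((D ∖ Y) ∖ X). Then x ∈ D ∩ X ∩ Y, from which x ∈ (X ∪ (D ∪ Y)) ∖ ((X ∖ Y) ∖ Y).

Forward inclusion. This inclusion fails. Take D = {1}, X = ∅, Y = ∅; then 1 ∈ (X ∪ (D ∪ Y)) ∖ ((X ∖ Y) ∖ Y) but 1 ∉ ((D ∩ X) ∩ (D ∩ Y)) ∖ ((D ∖ Y) ∖ X).

Only the reverse inclusion holds.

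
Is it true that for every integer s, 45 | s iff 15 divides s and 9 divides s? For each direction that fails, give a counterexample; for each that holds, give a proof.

Both directions hold; the statement is true.

[⇐] Suppose 15 ∣ s and 9 ∣ s. Any common multiple of 15 and 9 is a multiple of their lcm; here lcm(15, 9) = 15·9/gcd(15, 9) = 135/3 = 45, so 45 ∣ s.

[⇒] If 45 ∣ s, write s = 45q. Since 45 = 3·15, s = 15·(3q), so 15 ∣ s; and since 45 = 5·9, s = 9·(5q), so 9 ∣ s.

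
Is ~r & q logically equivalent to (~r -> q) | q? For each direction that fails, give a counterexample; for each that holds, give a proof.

Forward direction. Assume the antecedent. If q is true, (~r -> q) | q reduces to true regardless of the other variables. If q is false, the antecedent cannot hold. Either way (~r -> q) | q holds.

Converse. This fails. Under q = F, r = T, the left side is false but the right side is true.

Not equivalent: only (⇒) holds.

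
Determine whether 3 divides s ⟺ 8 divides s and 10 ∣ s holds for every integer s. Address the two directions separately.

Neither implication holds.

(⟹) This fails: take s = 3. Certainly 3 ∣ 3, but 8 ∤ 3.

(⟸) This fails: take s = 40. Both 8 ∣ 40 and 10 ∣ 40, yet 40 is not a multiple of 3 (since 40 = 13·3 + 1), so 3 ∤ 40.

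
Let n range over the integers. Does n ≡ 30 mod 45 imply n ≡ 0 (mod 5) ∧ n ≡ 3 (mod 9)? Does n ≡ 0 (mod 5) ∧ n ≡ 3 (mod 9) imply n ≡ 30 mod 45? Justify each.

(⇒) Suppose n ≡ 30 (mod 45); write n = 45j + 30. Since 5 ∣ 45, reducing mod 5 gives n ≡ 30 ≡ 0 (mod 5); since 9 ∣ 45, reducing mod 9 gives n ≡ 30 ≡ 3 (mod 9).

(⇐) Conversely, if n ≡ 0 (mod 5) and n ≡ 3 (mod 9), then by the Chinese remainder theorem n ≡ 30 (mod 45). This is exactly n ≡ 30 (mod 45).

Both directions hold.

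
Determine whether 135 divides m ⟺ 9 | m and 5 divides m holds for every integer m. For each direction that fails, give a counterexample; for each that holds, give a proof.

(⟹) If 135 ∣ m, write m = 135q. Since 135 = 15·9, m = 9·(15q), so 9 ∣ m; and since 135 = 27·5, m = 5·(27q), so 5 ∣ m.

(⟸) This fails: take m = 45. Both 9 ∣ 45 and 5 ∣ 45, yet 45 is not a multiple of 135 (since 45 = 0·135 + 45), so 135 ∤ 45.

Only the forward implication holds.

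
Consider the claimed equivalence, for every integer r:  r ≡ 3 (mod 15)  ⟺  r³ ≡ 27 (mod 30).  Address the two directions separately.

Not equivalent: only (⇐) holds.

(⟹) This fails: take r = 18. Then 18 ≡ 3 (mod 15), but 18³ = 5832 ≡ 12 (mod 30), not 27.

(⟸) Conversely, the residues r modulo 30 with r³ ≡ 27 (mod 30) are exactly {3}, and each is ≡ 3 (mod 15).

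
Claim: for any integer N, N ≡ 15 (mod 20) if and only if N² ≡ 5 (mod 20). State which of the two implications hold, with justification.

Only the forward direction holds.

(⟸) This fails: take N = 5. Then 5² = 25 ≡ 5 (mod 20), yet 5 ≡ 5 (mod 20), not 15.

(⟹) Suppose N ≡ 15 (mod 20). Write N = 20j + 15. Then (20j + 15)² = 400j² + 600j + 225 = 20(20j² + 30j + 11) + 5, so N² ≡ 5 (mod 20).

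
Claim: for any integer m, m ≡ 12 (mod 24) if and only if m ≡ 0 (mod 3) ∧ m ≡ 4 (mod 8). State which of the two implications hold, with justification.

[⇒] Suppose m ≡ 12 (mod 24); write m = 24j + 12. Since 3 ∣ 24, reducing mod 3 gives m ≡ 12 ≡ 0 (mod 3); since 8 ∣ 24, reducing mod 8 gives m ≡ 12 ≡ 4 (mod 8).

[⇐] Conversely, if m ≡ 0 (mod 3) and m ≡ 4 (mod 8), then by the Chinese remainder theorem m ≡ 12 (mod 24). This is exactly m ≡ 12 (mod 24).

Both implications hold.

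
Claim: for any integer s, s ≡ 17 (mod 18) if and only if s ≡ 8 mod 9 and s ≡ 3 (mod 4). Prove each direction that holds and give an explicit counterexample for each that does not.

(⇒) This fails: s = 17 gives 17 ≡ 17 (mod 18) but 17 ≡ 1 (mod 4), so the conjunction on the right does not hold.

(⇐) Conversely, if s ≡ 8 (mod 9) and s ≡ 3 (mod 4), then by the Chinese remainder theorem s ≡ 35 (mod 36). Since 35 ≡ 17 (mod 18) and 18 ∣ 36, we get s ≡ 17 (mod 18).

Not equivalent: only (⇐) holds.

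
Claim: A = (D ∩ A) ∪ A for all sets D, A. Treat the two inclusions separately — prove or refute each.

Both inclusions hold.

(⟹) Let x ∈ A. Then either x ∈ A and x ∉ D; or x ∈ D ∩ A. In each case x ∈ (D ∩ A) ∪ A, so A ⊆ (D ∩ A) ∪ A.

(⟸) Let x ∈ (D ∩ A) ∪ A. Then either x ∈ A and x ∉ D; or x ∈ D ∩ A. In each case x ∈ A, so (D ∩ A) ∪ A ⊆ A.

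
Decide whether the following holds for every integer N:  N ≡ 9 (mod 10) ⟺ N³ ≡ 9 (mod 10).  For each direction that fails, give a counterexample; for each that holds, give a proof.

[⇐] Suppose N³ ≡ 9 (mod 10). The only residue r in {0, …, 9} with r³ ≡ 9 (mod 10) is r = 9, so N ≡ 9 (mod 10).

[⇒] Suppose N ≡ 9 (mod 10). Write N = 10j + 9. Then (10j + 9)³ = 1000j³ + 2700j² + 2430j + 729 = 10(100j³ + 270j² + 243j + 72) + 9, so N³ ≡ 9 (mod 10).

Equivalent; both directions hold.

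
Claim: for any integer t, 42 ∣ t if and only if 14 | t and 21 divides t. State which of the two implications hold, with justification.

The biconditional holds.

(⟹) If 42 ∣ t, write t = 42q. Since 42 = 3·14, t = 14·(3q), so 14 ∣ t; and since 42 = 2·21, t = 21·(2q), so 21 ∣ t.

(⟸) Suppose 14 ∣ t and 21 ∣ t. Any common multiple of 14 and 21 is a multiple of their lcm; here lcm(14, 21) = 14·21/gcd(14, 21) = 294/7 = 42, so 42 ∣ t.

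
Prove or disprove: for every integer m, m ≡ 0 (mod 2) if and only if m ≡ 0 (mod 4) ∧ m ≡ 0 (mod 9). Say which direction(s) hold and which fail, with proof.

Only the converse holds.

(⇐) If m ≡ 0 (mod 4) and m ≡ 0 (mod 9), then by the Chinese remainder theorem m ≡ 0 (mod 36). Since 0 ≡ 0 (mod 2) and 2 ∣ 36, we get m ≡ 0 (mod 2).

(⇒) This fails: m = 32 gives 32 ≡ 0 (mod 2) but 32 ≡ 5 (mod 9), so the conjunction on the right does not hold.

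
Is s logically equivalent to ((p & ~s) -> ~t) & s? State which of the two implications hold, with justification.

Both directions hold; the statement is true.

(⇐) Assume the antecedent. If t is true, the antecedent forces (t = T, s = T, p = F) or (t = T, s = T, p = T), and s holds there. If t is false, the antecedent forces (t = F, s = T, p = F) or (t = F, s = T, p = T), and s holds there. Either way s holds.

(⇒) Assume the antecedent. If t is true, the antecedent forces (t = T, s = T, p = F) or (t = T, s = T, p = T), and ((p & ~s) -> ~t) & s holds there. If t is false, the antecedent forces (t = F, s = T, p = F) or (t = F, s = T, p = T), and ((p & ~s) -> ~t) & s holds there. Either way ((p & ~s) -> ~t) & s holds.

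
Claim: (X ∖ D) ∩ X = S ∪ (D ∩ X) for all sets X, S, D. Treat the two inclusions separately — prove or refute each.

Forward inclusion. This inclusion fails. Take X = {1}, S = ∅, D = ∅; then 1 ∈ (X ∖ D) ∩ X but 1 ∉ S ∪ (D ∩ X).

Reverse inclusion. This inclusion fails. Take X = ∅, S = {1}, D = ∅; then 1 ∈ S ∪ (D ∩ X) but 1 ∉ (X ∖ D) ∩ X.

(⊆) fails and (⊇) fails.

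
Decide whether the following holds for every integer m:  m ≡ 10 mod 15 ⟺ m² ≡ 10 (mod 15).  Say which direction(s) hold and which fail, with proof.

(⟸) This fails: take m = 5. Then 5² = 25 ≡ 10 (mod 15), yet 5 ≡ 5 (mod 15), not 10.

(⟹) Suppose m ≡ 10 mod 15. Write m = 15j + 10. Then (15j + 10)² = 225j² + 300j + 100 = 15(15j² + 20j + 6) + 10, so m² ≡ 10 (mod 15).

(⇒) holds; (⇐) fails.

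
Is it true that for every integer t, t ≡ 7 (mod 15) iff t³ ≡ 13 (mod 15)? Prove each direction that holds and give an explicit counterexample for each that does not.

Both directions hold; the statement is true.

Converse. Suppose t³ ≡ 13 (mod 15). The only residue r in {0, …, 14} with r³ ≡ 13 (mod 15) is r = 7, so t ≡ 7 (mod 15).

Forward direction. Suppose t ≡ 7 (mod 15). Write t = 15j + 7. Then (15j + 7)³ = 3375j³ + 4725j² + 2205j + 343 = 15(225j³ + 315j² + 147j + 22) + 13, so t³ ≡ 13 (mod 15).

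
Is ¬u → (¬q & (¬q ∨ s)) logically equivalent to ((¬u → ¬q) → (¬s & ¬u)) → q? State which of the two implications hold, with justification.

Both directions fail.

(→) This fails. Under s = F, q = F, u = F, the left side is true but the right side is false.

(←) This fails. Under s = F, q = T, u = F, the left side is false but the right side is true.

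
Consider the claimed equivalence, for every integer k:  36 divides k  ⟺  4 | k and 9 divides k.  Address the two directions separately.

(⟹) If 36 ∣ k, write k = 36q. Since 36 = 9·4, k = 4·(9q), so 4 ∣ k; and since 36 = 4·9, k = 9·(4q), so 9 ∣ k.

(⟸) Suppose 4 ∣ k and 9 ∣ k. Any common multiple of 4 and 9 is a multiple of their lcm; here gcd(4, 9) = 1, so lcm(4, 9) = 4·9 = 36, so 36 ∣ k.

Both implications hold.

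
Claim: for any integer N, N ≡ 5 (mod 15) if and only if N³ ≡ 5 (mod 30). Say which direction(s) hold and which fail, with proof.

(→) This fails: take N = 20. Then 20 ≡ 5 (mod 15), but 20³ = 8000 ≡ 20 (mod 30), not 5.

(←) Conversely, the residues r modulo 30 with r³ ≡ 5 (mod 30) are exactly {5}, and each is ≡ 5 (mod 15).

(⇒) fails; (⇐) holds.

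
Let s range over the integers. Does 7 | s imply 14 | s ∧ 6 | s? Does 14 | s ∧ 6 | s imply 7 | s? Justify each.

Forward direction. This fails: take s = 7. Certainly 7 ∣ 7, but 14 ∤ 7.

Converse. Suppose 14 ∣ s and 6 ∣ s. Any common multiple of 14 and 6 is a multiple of their lcm; here lcm(14, 6) = 14·6/gcd(14, 6) = 84/2 = 42, so 42 ∣ s. Since 7 ∣ 42, it follows that 7 ∣ s.

(⇒) fails; (⇐) holds.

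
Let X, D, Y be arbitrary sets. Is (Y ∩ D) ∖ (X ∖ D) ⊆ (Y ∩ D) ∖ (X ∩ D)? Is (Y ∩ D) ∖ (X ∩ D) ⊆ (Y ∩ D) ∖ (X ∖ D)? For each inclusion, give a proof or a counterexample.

Reverse inclusion. Let x ∈ (Y ∩ D) ∖ (X ∩ D). Then x ∈ D ∩ Y and x ∉ X, from which x ∈ (Y ∩ D) ∖ (X ∖ D).

Forward inclusion. This inclusion fails. Take X = {1}, D = {1}, Y = {1}; then 1 ∈ (Y ∩ D) ∖ (X ∖ D) but 1 ∉ (Y ∩ D) ∖ (X ∩ D).

Only the reverse inclusion holds.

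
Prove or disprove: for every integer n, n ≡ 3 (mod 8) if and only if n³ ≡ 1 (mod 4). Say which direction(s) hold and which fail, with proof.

(⇒) fails and (⇐) fails.

(⇒) This fails: take n = 3. Then 3 ≡ 3 (mod 8), but 3³ = 27 ≡ 3 (mod 4), not 1.

(⇐) This fails: take n = 1. Then 1³ = 1 ≡ 1 (mod 4), yet 1 ≡ 1 (mod 8), not 3.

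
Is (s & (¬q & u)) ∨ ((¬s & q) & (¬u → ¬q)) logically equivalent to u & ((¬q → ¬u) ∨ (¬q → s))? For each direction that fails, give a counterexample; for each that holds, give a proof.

Only the forward direction holds.

[⇒] Assume the antecedent. If q is true, the antecedent forces (q = T, u = T, s = F), and u & ((¬q → ¬u) ∨ (¬q → s)) holds there. If q is false, the antecedent forces (q = F, u = T, s = T), and u & ((¬q → ¬u) ∨ (¬q → s)) holds there. Either way u & ((¬q → ¬u) ∨ (¬q → s)) holds.

[⇐] This fails. Under q = T, u = T, s = T, the left side is false but the right side is true.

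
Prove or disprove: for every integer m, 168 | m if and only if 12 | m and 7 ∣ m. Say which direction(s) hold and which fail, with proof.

Only the forward implication holds.

(⟹) If 168 ∣ m, write m = 168q. Since 168 = 14·12, m = 12·(14q), so 12 ∣ m; and since 168 = 24·7, m = 7·(24q), so 7 ∣ m.

(⟸) This fails: take m = 84. Both 12 ∣ 84 and 7 ∣ 84, yet 84 is not a multiple of 168 (since 84 = 0·168 + 84), so 168 ∤ 84.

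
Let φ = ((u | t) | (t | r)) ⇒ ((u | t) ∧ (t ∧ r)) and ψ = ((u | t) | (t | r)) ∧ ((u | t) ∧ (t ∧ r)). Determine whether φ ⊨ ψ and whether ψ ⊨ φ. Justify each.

(←) Assume the antecedent. If r is true, the antecedent forces (r = T, u = F, t = T) or (r = T, u = T, t = T), and the consequent holds there. If r is false, the antecedent cannot hold. Either way the consequent holds.

(→) This fails. Under r = F, u = F, t = F, the left side is true but the right side is false.

Not equivalent: only (⇐) holds.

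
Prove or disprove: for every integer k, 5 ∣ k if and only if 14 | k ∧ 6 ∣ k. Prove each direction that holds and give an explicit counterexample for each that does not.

Both directions fail.

(→) This fails: take k = 5. Certainly 5 ∣ 5, but 14 ∤ 5.

(←) This fails: take k = 42. Both 14 ∣ 42 and 6 ∣ 42, yet 42 is not a multiple of 5 (since 42 = 8·5 + 2), so 5 ∤ 42.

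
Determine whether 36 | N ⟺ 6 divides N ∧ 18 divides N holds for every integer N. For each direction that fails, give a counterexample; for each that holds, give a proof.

(⇒) holds; (⇐) fails.

(⇒) If 36 ∣ N, write N = 36q. Since 36 = 6·6, N = 6·(6q), so 6 ∣ N; and since 36 = 2·18, N = 18·(2q), so 18 ∣ N.

(⇐) This fails: take N = 18. Both 6 ∣ 18 and 18 ∣ 18, yet 18 is not a multiple of 36 (since 18 = 0·36 + 18), so 36 ∤ 18.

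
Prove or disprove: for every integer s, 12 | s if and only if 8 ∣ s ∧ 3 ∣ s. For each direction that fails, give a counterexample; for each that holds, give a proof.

The forward direction fails; the converse holds.

Converse. Suppose 8 ∣ s and 3 ∣ s. Any common multiple of 8 and 3 is a multiple of their lcm; here gcd(8, 3) = 1, so lcm(8, 3) = 8·3 = 24, so 24 ∣ s. Since 12 ∣ 24, it follows that 12 ∣ s.

Forward direction. This fails: take s = 12. Certainly 12 ∣ 12, but 8 ∤ 12.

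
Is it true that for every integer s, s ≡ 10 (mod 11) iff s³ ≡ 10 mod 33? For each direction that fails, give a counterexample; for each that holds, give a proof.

(⟹) This fails: take s = 21. Then 21 ≡ 10 (mod 11), but 21³ = 9261 ≡ 21 (mod 33), not 10.

(⟸) Conversely, the residues r modulo 33 with r³ ≡ 10 (mod 33) are exactly {10}, and each is ≡ 10 (mod 11).

Not equivalent: only (⇐) holds.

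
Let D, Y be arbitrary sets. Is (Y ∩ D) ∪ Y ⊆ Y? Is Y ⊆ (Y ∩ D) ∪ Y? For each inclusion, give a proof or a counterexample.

Forward inclusion. Let x ∈ (Y ∩ D) ∪ Y. Then either x ∈ Y and x ∉ D; or x ∈ D ∩ Y. In each case x ∈ Y, so (Y ∩ D) ∪ Y ⊆ Y.

Reverse inclusion. Let x ∈ Y. Then either x ∈ Y and x ∉ D; or x ∈ D ∩ Y. In each case x ∈ (Y ∩ D) ∪ Y, so Y ⊆ (Y ∩ D) ∪ Y.

Both inclusions hold; the sets are equal.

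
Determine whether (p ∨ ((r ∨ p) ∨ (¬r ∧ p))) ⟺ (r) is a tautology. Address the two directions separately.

The forward direction fails; the converse holds.

(⇒) This fails. Under p = T, r = F, the left side is true but the right side is false.

(⇐) Assume the antecedent. If p is true, p ∨ ((r ∨ p) ∨ (¬r ∧ p)) reduces to true regardless of the other variables. If p is false, the antecedent forces (p = F, r = T), and p ∨ ((r ∨ p) ∨ (¬r ∧ p)) holds there. Either way p ∨ ((r ∨ p) ∨ (¬r ∧ p)) holds.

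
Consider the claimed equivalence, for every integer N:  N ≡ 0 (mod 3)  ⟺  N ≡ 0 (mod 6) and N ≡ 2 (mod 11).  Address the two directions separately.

(⇐) If N ≡ 0 (mod 6) and N ≡ 2 (mod 11), then by the Chinese remainder theorem N ≡ 24 (mod 66). Since 24 ≡ 0 (mod 3) and 3 ∣ 66, we get N ≡ 0 (mod 3).

(⇒) This fails: N = 0 gives 0 ≡ 0 (mod 3) but 0 ≡ 0 (mod 11), so the conjunction on the right does not hold.

The forward direction fails; the converse holds.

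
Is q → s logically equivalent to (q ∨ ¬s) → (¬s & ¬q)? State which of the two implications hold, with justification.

Only the reverse direction holds.

(⟹) This fails. Under q = T, s = T, the left side is true but the right side is false.

(⟸) Assume the antecedent. If q is true, the antecedent cannot hold. If q is false, q → s reduces to true regardless of the other variables. Either way q → s holds.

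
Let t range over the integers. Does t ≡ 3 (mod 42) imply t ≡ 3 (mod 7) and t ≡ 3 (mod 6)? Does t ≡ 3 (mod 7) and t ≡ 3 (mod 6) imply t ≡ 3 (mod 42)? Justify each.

Both implications hold.

Forward direction. Suppose t ≡ 3 (mod 42); write t = 42j + 3. Since 7 ∣ 42, reducing mod 7 gives t ≡ 3 (mod 7); since 6 ∣ 42, reducing mod 6 gives t ≡ 3 (mod 6).

Converse. If t ≡ 3 (mod 7) and t ≡ 3 (mod 6), then by the Chinese remainder theorem t ≡ 3 (mod 42). This is exactly t ≡ 3 (mod 42).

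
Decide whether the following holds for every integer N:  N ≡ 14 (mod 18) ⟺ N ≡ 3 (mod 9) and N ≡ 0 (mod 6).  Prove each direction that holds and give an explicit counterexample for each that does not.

Both directions fail.

(⟹) This fails: N = 14 gives 14 ≡ 14 (mod 18) but 14 ≡ 5 (mod 9), so the conjunction on the right does not hold.

(⟸) This fails: N = 12 satisfies both congruences on the right (12 ≡ 3 mod 9 and 12 ≡ 0 mod 6) yet 12 ≡ 12 (mod 18), not 14.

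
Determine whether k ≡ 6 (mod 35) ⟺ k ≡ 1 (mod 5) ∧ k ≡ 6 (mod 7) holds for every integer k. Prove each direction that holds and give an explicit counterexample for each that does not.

(⇒) Suppose k ≡ 6 (mod 35); write k = 35j + 6. Since 5 ∣ 35, reducing mod 5 gives k ≡ 6 ≡ 1 (mod 5); since 7 ∣ 35, reducing mod 7 gives k ≡ 6 (mod 7).

(⇐) Conversely, if k ≡ 1 (mod 5) and k ≡ 6 (mod 7), then by the Chinese remainder theorem k ≡ 6 (mod 35). This is exactly k ≡ 6 (mod 35).

Both implications hold.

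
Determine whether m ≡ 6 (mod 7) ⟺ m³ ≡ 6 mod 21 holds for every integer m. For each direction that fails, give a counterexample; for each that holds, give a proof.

(⟹) This fails: take m = 13. Then 13 ≡ 6 (mod 7), but 13³ = 2197 ≡ 13 (mod 21), not 6.

(⟸) This fails: take m = 3. Then 3³ = 27 ≡ 6 (mod 21), yet 3 ≡ 3 (mod 7), not 6.

Neither implication holds.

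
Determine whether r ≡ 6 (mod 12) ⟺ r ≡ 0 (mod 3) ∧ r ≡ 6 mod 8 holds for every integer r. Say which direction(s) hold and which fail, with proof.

[⇒] This fails: r = 18 gives 18 ≡ 6 (mod 12) but 18 ≡ 2 (mod 8), so the conjunction on the right does not hold.

[⇐] Conversely, if r ≡ 0 (mod 3) and r ≡ 6 (mod 8), then by the Chinese remainder theorem r ≡ 6 (mod 24). Since 6 ≡ 6 (mod 12) and 12 ∣ 24, we get r ≡ 6 (mod 12).

Only the reverse direction holds.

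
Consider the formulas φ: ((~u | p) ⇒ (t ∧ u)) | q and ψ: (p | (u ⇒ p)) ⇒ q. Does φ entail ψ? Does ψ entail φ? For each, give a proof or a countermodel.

Not equivalent: only (⇐) holds.

Forward direction. This fails. Under p = T, t = T, q = F, u = T, the left side is true but the right side is false.

Converse. Assume the antecedent. If q is true, ((~u | p) ⇒ (t ∧ u)) | q reduces to true regardless of the other variables. If q is false, the antecedent forces (p = F, t = F, q = F, u = T) or (p = F, t = T, q = F, u = T), and ((~u | p) ⇒ (t ∧ u)) | q holds there. Either way ((~u | p) ⇒ (t ∧ u)) | q holds.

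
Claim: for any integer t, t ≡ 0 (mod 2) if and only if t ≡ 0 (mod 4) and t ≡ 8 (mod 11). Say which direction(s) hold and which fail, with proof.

(⇒) This fails: t = 0 gives 0 ≡ 0 (mod 2) but 0 ≡ 0 (mod 11), so the conjunction on the right does not hold.

(⇐) Conversely, if t ≡ 0 (mod 4) and t ≡ 8 (mod 11), then by the Chinese remainder theorem t ≡ 8 (mod 44). Since 8 ≡ 0 (mod 2) and 2 ∣ 44, we get t ≡ 0 (mod 2).

Not equivalent: only (⇐) holds.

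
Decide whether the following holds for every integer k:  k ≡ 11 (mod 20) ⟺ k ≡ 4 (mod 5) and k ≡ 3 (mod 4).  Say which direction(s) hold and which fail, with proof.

(→) This fails: k = 11 gives 11 ≡ 11 (mod 20) but 11 ≡ 1 (mod 5), so the conjunction on the right does not hold.

(←) This fails: k = 19 satisfies both congruences on the right (19 ≡ 4 mod 5 and 19 ≡ 3 mod 4) yet 19 ≡ 19 (mod 20), not 11.

Neither implication holds.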